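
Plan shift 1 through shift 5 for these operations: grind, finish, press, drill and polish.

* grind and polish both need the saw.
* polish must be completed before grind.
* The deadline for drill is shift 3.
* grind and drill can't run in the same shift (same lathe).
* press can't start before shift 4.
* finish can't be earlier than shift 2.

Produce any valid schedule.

grind in shift 2; polish in shift 1; finish in shift 2; press in shift 4; drill in shift 1

Checking: polish(shift 1) before grind(shift 2); grind(shift 2) != polish(shift 1); grind(shift 2) != drill(shift 1); finish=shift 2 in [shift 2,shift 5]; press=shift 4 in [shift 4,shift 5]; drill=shift 1 in [shift 1,shift 3].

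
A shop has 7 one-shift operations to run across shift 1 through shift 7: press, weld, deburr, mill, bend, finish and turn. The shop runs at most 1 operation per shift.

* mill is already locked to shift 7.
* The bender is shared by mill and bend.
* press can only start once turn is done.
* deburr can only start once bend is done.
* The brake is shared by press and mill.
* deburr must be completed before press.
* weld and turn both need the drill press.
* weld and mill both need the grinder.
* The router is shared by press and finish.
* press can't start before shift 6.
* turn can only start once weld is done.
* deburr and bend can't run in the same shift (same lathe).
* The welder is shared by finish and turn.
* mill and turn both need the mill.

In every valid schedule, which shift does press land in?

shift 6

press's window is shift 6–shift 7.
mill is fixed at shift 7, and press can't share a shift with mill.
So press must be shift 6.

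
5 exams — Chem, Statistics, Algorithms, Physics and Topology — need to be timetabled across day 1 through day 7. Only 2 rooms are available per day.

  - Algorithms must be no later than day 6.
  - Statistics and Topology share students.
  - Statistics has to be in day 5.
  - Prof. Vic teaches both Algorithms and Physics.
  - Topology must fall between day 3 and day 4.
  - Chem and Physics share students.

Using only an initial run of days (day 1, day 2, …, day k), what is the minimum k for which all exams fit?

5 days

With at most 2 per day and 5 exams, at least 3 days are needed.
Statistics can't be placed before day 5, so the schedule must run through at least day 5.
5 works (last occupied day: day 5): for example Chem -> day 1; Algorithms -> day 1; Statistics -> day 5; Physics -> day 2; Topology -> day 3.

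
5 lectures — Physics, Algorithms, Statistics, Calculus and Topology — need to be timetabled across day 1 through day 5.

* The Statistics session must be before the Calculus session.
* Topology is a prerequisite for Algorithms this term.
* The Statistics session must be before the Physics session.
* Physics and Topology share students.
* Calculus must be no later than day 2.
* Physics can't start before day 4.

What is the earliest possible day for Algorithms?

Precedence pushes Algorithms to at least day 2.
Algorithms at day 2 is achievable: Statistics -> day 1, Physics -> day 4, Topology -> day 1, Calculus -> day 2, Algorithms -> day 2.

day 2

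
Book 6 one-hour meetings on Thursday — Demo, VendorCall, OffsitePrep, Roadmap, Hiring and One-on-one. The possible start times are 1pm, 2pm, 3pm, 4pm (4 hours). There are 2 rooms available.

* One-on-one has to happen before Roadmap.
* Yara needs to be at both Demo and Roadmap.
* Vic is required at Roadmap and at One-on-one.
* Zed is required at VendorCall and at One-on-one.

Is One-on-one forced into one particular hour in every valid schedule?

No

One-on-one can be 1pm (e.g. One-on-one=1pm, VendorCall=2pm, Roadmap=2pm, OffsitePrep=3pm, Demo=1pm, Hiring=3pm) or 2pm (e.g. One-on-one=2pm; VendorCall=1pm; Hiring=3pm; Demo=1pm; Roadmap=3pm; OffsitePrep=2pm).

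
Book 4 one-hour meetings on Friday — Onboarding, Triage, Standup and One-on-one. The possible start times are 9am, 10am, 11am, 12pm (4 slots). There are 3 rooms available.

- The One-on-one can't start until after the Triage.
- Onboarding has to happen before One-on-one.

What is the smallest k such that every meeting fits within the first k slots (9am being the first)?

2

The precedence chain requires at least 2 distinct slots.
With at most 3 per slot and 4 meetings, at least 2 slots are needed.
2 works (last occupied slot: 10am): for example Onboarding -> 9am; One-on-one -> 10am; Standup -> 9am; Triage -> 9am.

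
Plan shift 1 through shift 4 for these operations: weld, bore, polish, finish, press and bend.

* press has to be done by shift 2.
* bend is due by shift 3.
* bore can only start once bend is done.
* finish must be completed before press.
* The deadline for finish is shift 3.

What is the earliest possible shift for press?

Precedence pushes press to at least shift 2; press's own window allows nothing later than shift 2.
press at shift 2 is achievable: bore -> shift 2; polish -> shift 1; press -> shift 2; bend -> shift 1; finish -> shift 1; weld -> shift 1.

shift 2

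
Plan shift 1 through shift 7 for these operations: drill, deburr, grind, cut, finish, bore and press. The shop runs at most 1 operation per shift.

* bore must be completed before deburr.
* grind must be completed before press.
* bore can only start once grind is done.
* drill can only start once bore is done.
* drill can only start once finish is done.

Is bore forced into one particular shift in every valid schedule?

bore can be shift 2 (e.g. cut=shift 7; grind=shift 1; finish=shift 3; bore=shift 2; drill=shift 4; deburr=shift 5; press=shift 6) or shift 3 (e.g. grind=shift 1, deburr=shift 5, press=shift 6, cut=shift 7, finish=shift 2, drill=shift 4, bore=shift 3).

No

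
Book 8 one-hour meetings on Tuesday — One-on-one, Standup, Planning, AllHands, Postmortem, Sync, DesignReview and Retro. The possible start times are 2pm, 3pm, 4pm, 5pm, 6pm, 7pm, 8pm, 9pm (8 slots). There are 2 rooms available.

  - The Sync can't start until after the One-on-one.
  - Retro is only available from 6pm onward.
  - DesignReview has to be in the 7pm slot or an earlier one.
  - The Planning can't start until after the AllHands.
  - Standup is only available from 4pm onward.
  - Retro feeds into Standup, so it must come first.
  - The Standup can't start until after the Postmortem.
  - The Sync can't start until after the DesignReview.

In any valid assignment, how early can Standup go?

7pm

Standup is available from 4pm; precedence pushes Standup to at least 7pm.
Standup at 7pm is achievable: AllHands in 3pm, Planning in 4pm, One-on-one in 2pm, DesignReview in 2pm, Sync in 3pm, Standup in 7pm, Postmortem in 4pm, Retro in 6pm.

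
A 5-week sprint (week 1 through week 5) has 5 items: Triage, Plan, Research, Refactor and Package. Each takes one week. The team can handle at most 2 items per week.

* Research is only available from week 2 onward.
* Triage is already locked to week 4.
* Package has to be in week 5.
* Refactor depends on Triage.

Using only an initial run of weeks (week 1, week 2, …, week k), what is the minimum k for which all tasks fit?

5

The precedence chain requires at least 2 distinct weeks.
With at most 2 per week and 5 tasks, at least 3 weeks are needed.
Package can't be placed before week 5, so the schedule must run through at least week 5.
5 works (last occupied week: week 5): for example Package -> week 5; Triage -> week 4; Refactor -> week 5; Plan -> week 1; Research -> week 2.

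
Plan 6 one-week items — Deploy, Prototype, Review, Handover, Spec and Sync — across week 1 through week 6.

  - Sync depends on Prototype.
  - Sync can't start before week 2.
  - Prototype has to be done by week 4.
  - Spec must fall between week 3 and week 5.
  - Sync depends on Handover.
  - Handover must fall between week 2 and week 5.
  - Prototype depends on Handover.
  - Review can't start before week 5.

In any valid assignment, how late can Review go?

week 6

Review is available from week 5.
Review at week 6 is achievable: Prototype in week 3; Review in week 6; Handover in week 2; Sync in week 4; Spec in week 3; Deploy in week 1.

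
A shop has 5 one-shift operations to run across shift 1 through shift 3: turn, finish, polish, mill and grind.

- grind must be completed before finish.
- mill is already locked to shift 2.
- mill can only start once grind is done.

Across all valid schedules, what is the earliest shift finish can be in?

Precedence pushes finish to at least shift 2.
finish at shift 2 is achievable: polish -> shift 1, grind -> shift 1, turn -> shift 1, finish -> shift 2, mill -> shift 2.

shift 2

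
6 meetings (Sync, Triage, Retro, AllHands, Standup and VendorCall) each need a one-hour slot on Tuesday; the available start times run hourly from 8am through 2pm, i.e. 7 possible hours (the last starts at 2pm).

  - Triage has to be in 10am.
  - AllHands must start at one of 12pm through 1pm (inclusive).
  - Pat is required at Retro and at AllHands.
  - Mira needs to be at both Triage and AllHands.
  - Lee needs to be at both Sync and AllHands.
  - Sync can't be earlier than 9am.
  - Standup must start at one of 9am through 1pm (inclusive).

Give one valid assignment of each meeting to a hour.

VendorCall in 8am, AllHands in 12pm, Retro in 8am, Sync in 9am, Standup in 9am, Triage in 10am

Checking: Retro(8am) != AllHands(12pm); Sync(9am) != AllHands(12pm); Triage(10am) != AllHands(12pm); Standup=9am in [9am,1pm]; AllHands=12pm in [12pm,1pm]; Sync=9am in [9am,2pm]; Triage=10am in [10am,10am].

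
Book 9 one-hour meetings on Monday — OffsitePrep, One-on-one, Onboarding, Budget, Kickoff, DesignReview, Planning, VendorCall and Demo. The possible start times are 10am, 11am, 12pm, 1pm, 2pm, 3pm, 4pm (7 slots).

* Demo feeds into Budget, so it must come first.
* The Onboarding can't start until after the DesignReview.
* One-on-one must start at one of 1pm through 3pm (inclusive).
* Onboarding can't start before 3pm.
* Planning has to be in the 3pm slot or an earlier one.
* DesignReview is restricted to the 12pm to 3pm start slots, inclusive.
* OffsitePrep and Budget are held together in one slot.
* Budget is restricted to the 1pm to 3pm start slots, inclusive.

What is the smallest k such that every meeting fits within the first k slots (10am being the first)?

The precedence chain requires at least 2 distinct slots.
Onboarding can't be placed before 3pm — that is slot 6 counting from 10am — so the schedule must run through at least 6 slots.
6 works (last occupied slot: 3pm): for example DesignReview -> 12pm; Onboarding -> 3pm; VendorCall -> 10am; Demo -> 10am; Budget -> 1pm; OffsitePrep -> 1pm; Kickoff -> 10am; One-on-one -> 1pm; Planning -> 10am.

6 slots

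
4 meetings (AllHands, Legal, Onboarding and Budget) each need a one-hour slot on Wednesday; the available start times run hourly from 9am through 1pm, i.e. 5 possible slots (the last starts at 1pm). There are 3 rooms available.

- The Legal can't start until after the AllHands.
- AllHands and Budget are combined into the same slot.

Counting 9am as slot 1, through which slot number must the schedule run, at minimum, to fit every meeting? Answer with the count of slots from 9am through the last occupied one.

2

The precedence chain requires at least 2 distinct slots.
With at most 3 per slot and 4 meetings, at least 2 slots are needed.
2 works (last occupied slot: 10am): for example Legal in 10am, Budget in 9am, Onboarding in 9am, AllHands in 9am.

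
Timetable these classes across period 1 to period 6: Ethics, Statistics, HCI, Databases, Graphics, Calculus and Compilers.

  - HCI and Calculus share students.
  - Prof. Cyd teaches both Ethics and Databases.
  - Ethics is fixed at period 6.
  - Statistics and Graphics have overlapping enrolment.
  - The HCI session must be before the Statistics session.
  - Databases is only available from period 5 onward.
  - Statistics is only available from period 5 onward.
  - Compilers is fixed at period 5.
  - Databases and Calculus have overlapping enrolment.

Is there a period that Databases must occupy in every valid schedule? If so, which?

Databases's window is period 5–period 6.
Ethics is fixed at period 6, and Databases can't share a period with Ethics.
So Databases must be period 5.

period 5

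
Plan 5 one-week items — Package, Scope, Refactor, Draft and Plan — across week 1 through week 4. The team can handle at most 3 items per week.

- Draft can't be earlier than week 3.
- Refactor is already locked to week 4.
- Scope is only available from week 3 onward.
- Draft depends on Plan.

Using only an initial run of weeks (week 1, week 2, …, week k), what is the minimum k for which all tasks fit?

4

The precedence chain requires at least 2 distinct weeks.
With at most 3 per week and 5 tasks, at least 2 weeks are needed.
Refactor can't be placed before week 4, so the schedule must run through at least week 4.
4 works (last occupied week: week 4): for example Scope -> week 3, Draft -> week 3, Package -> week 1, Refactor -> week 4, Plan -> week 1.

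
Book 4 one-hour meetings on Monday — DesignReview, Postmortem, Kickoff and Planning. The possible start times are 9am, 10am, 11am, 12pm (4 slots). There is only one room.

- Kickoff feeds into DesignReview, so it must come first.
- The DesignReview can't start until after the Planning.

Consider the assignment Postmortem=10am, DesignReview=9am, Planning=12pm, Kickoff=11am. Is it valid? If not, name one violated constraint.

No. The DesignReview can't start until after the Planning is not satisfied.

Kickoff feeds into DesignReview, so it must come first — violated.
There is only one room — holds.
The DesignReview can't start until after the Planning — violated.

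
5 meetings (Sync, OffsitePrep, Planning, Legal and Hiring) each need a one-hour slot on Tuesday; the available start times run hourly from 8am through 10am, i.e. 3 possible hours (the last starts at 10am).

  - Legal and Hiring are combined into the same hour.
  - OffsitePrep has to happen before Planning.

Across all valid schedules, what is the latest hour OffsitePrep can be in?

9am

Downstream work caps OffsitePrep at 9am.
OffsitePrep at 9am is achievable: Planning in 10am; Hiring in 8am; OffsitePrep in 9am; Legal in 8am; Sync in 8am.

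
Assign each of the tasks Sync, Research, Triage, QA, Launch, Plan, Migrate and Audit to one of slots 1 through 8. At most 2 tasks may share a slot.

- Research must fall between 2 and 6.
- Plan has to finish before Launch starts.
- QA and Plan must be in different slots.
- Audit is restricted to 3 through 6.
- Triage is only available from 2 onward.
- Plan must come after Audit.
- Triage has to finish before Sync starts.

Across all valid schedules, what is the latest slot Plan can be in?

7

Precedence pushes Plan to at least 4; downstream work caps Plan at 7.
Plan at 7 is achievable: Triage in 2; Research in 2; Audit in 3; Sync in 3; Migrate in 1; Plan in 7; QA in 1; Launch in 8.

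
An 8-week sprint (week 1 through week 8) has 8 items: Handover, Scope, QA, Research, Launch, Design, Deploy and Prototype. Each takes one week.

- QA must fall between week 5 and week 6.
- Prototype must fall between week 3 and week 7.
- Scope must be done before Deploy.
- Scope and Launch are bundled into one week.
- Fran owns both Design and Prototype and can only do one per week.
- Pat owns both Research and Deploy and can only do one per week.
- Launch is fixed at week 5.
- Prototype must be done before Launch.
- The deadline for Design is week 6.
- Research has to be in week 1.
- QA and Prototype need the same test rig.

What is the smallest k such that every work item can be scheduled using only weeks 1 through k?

6

The precedence chain requires at least 3 distinct weeks.
Propagating the time windows through the other constraints, Deploy can't land before week 6, so the schedule must run through at least week 6.
6 works (last occupied week: week 6): for example Research -> week 1; Design -> week 1; Launch -> week 5; Handover -> week 1; Deploy -> week 6; QA -> week 5; Prototype -> week 3; Scope -> week 5.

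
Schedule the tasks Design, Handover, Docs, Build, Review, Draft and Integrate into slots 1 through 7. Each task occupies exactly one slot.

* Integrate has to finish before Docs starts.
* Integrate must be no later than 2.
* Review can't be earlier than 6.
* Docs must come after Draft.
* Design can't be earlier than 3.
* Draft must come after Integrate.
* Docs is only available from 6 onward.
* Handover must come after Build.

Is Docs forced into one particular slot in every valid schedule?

Docs can be 6 (e.g. Review=6; Draft=2; Integrate=1; Docs=6; Design=3; Build=1; Handover=2) or 7 (e.g. Build in 1, Docs in 7, Integrate in 1, Handover in 2, Draft in 2, Design in 3, Review in 6).

No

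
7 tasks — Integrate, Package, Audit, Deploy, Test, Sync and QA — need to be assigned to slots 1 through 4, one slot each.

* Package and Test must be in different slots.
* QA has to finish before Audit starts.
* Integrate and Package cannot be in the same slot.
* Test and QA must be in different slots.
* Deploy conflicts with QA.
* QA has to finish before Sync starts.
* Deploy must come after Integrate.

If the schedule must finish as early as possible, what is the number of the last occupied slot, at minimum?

The precedence chain requires at least 2 distinct slots.
Could 2 slots be enough, i.e. nothing placed later than 2? No: Deploy must come after Integrate (at 1 or later) → {2}; Integrate must come before Deploy (at 2 or earlier) → {1}; Audit must come after QA (at 1 or later) → {2}; QA must come before Audit (at 2 or earlier) → {1}; Test can't share with QA (1) → {2}; Package can't share with Integrate (1) → {2}; Test can't share with Package (2) → nothing is left.
So 2 slots is not enough.
3 works (last occupied slot: 3): for example Audit -> 2; Package -> 2; QA -> 1; Integrate -> 1; Test -> 3; Deploy -> 2; Sync -> 2.

slot 3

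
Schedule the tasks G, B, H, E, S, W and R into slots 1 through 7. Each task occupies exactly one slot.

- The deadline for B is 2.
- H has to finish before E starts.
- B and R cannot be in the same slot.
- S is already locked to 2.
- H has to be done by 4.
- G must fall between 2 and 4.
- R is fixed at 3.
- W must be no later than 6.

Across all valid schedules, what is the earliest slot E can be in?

2

Precedence pushes E to at least 2.
E at 2 is achievable: H -> 1, E -> 2, S -> 2, B -> 1, R -> 3, G -> 2, W -> 1.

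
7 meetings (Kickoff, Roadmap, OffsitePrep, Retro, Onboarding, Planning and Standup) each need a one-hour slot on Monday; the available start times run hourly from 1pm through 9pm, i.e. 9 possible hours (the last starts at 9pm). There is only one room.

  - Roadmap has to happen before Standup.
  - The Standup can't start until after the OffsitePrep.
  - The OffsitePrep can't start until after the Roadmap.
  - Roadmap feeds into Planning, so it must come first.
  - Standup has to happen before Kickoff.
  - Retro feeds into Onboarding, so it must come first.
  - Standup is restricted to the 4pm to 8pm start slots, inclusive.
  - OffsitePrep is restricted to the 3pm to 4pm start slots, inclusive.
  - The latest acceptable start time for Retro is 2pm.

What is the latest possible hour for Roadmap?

3pm

Downstream work caps Roadmap at 3pm.
Roadmap at 3pm is achievable: Roadmap=3pm, Retro=1pm, Standup=5pm, OffsitePrep=4pm, Planning=7pm, Onboarding=2pm, Kickoff=6pm.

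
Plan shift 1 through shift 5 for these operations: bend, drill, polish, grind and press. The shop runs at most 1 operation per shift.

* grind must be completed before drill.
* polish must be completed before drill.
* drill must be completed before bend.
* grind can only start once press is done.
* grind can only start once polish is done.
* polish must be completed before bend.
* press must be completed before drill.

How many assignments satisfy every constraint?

2

Enumerating: press -> shift 2, polish -> shift 1, bend -> shift 5, drill -> shift 4, grind -> shift 3 | press -> shift 1, grind -> shift 3, drill -> shift 4, bend -> shift 5, polish -> shift 2.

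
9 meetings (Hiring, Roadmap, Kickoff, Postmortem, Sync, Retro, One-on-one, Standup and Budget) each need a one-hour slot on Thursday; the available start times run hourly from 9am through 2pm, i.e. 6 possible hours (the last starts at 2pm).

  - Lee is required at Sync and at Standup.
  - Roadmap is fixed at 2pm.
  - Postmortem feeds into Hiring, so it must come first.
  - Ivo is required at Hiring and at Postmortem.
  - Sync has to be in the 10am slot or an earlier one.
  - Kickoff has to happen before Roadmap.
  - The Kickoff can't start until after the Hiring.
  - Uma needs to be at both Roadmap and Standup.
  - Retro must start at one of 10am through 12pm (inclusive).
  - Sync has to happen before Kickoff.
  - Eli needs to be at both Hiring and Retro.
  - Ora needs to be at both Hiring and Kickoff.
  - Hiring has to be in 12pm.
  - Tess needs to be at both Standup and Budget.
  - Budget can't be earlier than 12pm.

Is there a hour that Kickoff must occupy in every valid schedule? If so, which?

Hiring is fixed at 12pm and must come before Kickoff, so Kickoff is at least 1pm.
Roadmap is fixed at 2pm and must come after Kickoff, so Kickoff is at most 1pm.
So Kickoff must be 1pm.

1pm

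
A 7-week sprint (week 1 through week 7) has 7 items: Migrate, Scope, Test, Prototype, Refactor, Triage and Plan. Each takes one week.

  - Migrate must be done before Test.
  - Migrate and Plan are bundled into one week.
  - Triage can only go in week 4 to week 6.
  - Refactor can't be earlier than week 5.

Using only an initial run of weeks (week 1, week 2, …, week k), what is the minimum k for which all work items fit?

5

The precedence chain requires at least 2 distinct weeks.
Refactor can't be placed before week 5, so the schedule must run through at least week 5.
5 works (last occupied week: week 5): for example Migrate -> week 1; Test -> week 2; Plan -> week 1; Prototype -> week 1; Triage -> week 4; Refactor -> week 5; Scope -> week 1.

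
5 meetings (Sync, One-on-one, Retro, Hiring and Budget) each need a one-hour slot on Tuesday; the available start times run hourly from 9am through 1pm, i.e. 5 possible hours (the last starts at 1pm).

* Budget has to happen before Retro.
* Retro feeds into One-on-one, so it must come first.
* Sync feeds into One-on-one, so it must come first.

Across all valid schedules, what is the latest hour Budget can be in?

11am

Downstream work caps Budget at 11am.
Budget at 11am is achievable: Retro -> 12pm, Sync -> 9am, Budget -> 11am, One-on-one -> 1pm, Hiring -> 9am.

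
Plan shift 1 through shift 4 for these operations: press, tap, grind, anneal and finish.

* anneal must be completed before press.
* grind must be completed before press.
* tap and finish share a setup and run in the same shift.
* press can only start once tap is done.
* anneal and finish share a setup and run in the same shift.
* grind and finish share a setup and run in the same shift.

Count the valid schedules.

Splitting on press: it can be shift 2 (1), shift 3 (2), shift 4 (3). Listing each branch's schedules as (tap, grind, anneal, finish) by shift number:
press=shift 2: (1,1,1,1) — 1.
press=shift 3: (1,1,1,1) (2,2,2,2) — 2.
press=shift 4: (1,1,1,1) (2,2,2,2) (3,3,3,3) — 3.
Summing: 1 + 2 + 3 = 6.

6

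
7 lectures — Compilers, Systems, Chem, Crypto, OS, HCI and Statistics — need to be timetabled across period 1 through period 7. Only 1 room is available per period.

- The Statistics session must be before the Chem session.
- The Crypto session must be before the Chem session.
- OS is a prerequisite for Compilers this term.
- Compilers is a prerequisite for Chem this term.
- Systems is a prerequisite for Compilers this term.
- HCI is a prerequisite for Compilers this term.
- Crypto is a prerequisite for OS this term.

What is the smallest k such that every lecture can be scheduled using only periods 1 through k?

The precedence chain requires at least 4 distinct periods.
With at most 1 per period and 7 lectures, at least 7 periods are needed.
7 works (last occupied period: period 7): for example Chem=period 7; Compilers=period 5; Statistics=period 6; Systems=period 3; OS=period 2; HCI=period 4; Crypto=period 1.

7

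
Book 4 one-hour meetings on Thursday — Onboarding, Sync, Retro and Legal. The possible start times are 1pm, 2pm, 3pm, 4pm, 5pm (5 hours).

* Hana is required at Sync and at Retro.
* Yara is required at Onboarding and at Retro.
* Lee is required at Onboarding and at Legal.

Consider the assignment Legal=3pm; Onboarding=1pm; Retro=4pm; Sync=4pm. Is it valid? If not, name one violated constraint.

No. Hana is required at Sync and at Retro is not satisfied.

Yara is required at Onboarding and at Retro — holds.
Hana is required at Sync and at Retro — violated.
Lee is required at Onboarding and at Legal — holds.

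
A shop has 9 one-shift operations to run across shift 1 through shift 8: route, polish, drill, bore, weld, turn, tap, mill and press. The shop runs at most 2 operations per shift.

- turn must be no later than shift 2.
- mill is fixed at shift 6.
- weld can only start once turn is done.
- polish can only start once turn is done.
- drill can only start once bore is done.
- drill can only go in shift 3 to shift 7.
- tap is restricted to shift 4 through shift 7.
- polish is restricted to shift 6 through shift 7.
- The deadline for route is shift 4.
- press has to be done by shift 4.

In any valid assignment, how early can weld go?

shift 2

Precedence pushes weld to at least shift 2.
weld at shift 2 is achievable: route -> shift 1; turn -> shift 1; drill -> shift 4; tap -> shift 4; press -> shift 2; bore -> shift 3; weld -> shift 2; mill -> shift 6; polish -> shift 6.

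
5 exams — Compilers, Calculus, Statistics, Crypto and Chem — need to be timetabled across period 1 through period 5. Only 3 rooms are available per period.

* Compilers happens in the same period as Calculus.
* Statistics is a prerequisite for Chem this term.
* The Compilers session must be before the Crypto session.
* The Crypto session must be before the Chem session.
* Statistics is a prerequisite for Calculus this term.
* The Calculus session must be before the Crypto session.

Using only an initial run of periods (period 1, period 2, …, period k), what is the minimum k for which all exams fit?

The precedence chain requires at least 4 distinct periods.
With at most 3 per period and 5 exams, at least 2 periods are needed.
4 works (last occupied period: period 4): for example Crypto -> period 3, Chem -> period 4, Statistics -> period 1, Calculus -> period 2, Compilers -> period 2.

4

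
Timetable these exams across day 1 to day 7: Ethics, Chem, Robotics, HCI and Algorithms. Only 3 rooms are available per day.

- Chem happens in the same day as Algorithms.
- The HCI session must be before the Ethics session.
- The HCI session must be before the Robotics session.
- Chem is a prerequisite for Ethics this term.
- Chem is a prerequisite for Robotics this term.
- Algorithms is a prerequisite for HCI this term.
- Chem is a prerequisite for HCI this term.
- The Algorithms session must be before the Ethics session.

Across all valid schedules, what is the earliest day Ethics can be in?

day 3

Precedence pushes Ethics to at least day 3.
Ethics at day 3 is achievable: Ethics in day 3; HCI in day 2; Robotics in day 3; Algorithms in day 1; Chem in day 1.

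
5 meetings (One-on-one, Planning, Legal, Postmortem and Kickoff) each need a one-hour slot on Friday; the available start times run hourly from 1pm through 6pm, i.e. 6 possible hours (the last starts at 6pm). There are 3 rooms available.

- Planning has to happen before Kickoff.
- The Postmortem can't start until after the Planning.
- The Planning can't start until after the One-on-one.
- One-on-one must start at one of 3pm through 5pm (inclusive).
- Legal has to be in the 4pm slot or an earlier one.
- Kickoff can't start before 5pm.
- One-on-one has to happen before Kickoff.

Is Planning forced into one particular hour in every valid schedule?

No

Planning can be 4pm (e.g. Planning=4pm, Kickoff=5pm, Postmortem=5pm, Legal=1pm, One-on-one=3pm) or 5pm (e.g. Legal=1pm, Postmortem=6pm, Kickoff=6pm, Planning=5pm, One-on-one=3pm).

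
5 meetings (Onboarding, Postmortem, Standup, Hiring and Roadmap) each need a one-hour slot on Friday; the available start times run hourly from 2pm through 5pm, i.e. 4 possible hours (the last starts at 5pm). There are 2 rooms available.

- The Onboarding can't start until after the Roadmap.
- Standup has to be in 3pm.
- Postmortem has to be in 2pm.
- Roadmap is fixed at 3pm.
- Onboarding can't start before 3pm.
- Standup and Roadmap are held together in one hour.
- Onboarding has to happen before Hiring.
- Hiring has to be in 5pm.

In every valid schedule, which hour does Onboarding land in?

Roadmap is fixed at 3pm and must come before Onboarding, so Onboarding is at least 4pm.
Hiring is fixed at 5pm and must come after Onboarding, so Onboarding is at most 4pm.
So Onboarding must be 4pm.

4pm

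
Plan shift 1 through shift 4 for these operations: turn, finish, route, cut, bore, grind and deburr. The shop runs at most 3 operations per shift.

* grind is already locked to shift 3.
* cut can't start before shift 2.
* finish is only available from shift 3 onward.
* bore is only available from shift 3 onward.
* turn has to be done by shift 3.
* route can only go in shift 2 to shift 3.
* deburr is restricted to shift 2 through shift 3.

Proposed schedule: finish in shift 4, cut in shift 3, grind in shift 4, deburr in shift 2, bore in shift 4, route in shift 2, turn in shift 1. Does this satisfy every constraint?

No — it violates: grind is already locked to shift 3

turn has to be done by shift 3 — holds.
The shop runs at most 3 operations per shift — holds.
finish is only available from shift 3 onward — holds.
cut can't start before shift 2 — holds.
grind is already locked to shift 3 — violated.
deburr is restricted to shift 2 through shift 3 — holds.
route can only go in shift 2 to shift 3 — holds.
bore is only available from shift 3 onward — holds.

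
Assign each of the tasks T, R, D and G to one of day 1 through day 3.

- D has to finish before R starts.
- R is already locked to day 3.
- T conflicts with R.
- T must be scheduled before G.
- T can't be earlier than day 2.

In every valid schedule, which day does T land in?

day 2

T's window is day 2–day 3.
R is fixed at day 3, and T can't share a day with R.
So T must be day 2.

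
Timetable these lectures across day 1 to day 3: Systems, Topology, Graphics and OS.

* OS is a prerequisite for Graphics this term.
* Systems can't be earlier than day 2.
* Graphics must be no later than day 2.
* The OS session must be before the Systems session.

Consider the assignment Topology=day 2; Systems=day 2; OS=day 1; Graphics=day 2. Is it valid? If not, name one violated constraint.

Systems can't be earlier than day 2 — holds.
Graphics must be no later than day 2 — holds.
The OS session must be before the Systems session — holds.
OS is a prerequisite for Graphics this term — holds.

Valid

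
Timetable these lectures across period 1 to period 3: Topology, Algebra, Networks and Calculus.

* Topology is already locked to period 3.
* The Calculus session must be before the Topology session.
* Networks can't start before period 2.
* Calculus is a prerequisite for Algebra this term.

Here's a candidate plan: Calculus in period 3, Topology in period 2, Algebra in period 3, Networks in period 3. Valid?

Invalid. The Calculus session must be before the Topology session.

Calculus is a prerequisite for Algebra this term — violated.
Topology is already locked to period 3 — violated.
Networks can't start before period 2 — holds.
The Calculus session must be before the Topology session — violated.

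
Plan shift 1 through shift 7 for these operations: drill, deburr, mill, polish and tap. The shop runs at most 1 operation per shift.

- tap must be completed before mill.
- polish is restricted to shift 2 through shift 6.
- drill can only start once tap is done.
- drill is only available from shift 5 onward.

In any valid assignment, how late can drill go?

shift 7

Drill is available from shift 5.
drill at shift 7 is achievable: tap=shift 1, deburr=shift 4, polish=shift 2, drill=shift 7, mill=shift 3.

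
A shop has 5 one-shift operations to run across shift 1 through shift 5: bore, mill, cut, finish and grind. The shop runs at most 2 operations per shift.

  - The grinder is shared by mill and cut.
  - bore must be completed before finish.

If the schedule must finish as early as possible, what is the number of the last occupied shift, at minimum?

3

The precedence chain requires at least 2 distinct shifts.
With at most 2 per shift and 5 operations, at least 3 shifts are needed.
3 works (last occupied shift: shift 3): for example finish in shift 2; bore in shift 1; cut in shift 2; mill in shift 1; grind in shift 3.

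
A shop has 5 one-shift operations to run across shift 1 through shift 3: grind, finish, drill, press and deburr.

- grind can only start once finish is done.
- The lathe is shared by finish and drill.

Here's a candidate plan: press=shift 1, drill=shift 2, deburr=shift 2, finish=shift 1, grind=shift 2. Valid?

Yes, all constraints hold

grind can only start once finish is done — holds.
The lathe is shared by finish and drill — holds.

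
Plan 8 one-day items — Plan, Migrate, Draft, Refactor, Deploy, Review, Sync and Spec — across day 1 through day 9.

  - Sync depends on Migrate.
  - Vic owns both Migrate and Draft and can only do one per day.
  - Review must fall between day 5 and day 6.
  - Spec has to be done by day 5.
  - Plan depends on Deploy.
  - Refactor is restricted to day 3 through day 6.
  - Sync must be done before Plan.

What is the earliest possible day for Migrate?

day 1

Downstream work caps Migrate at day 7.
Migrate at day 1 is achievable: Review in day 5, Migrate in day 1, Sync in day 2, Spec in day 1, Deploy in day 1, Plan in day 3, Refactor in day 3, Draft in day 2.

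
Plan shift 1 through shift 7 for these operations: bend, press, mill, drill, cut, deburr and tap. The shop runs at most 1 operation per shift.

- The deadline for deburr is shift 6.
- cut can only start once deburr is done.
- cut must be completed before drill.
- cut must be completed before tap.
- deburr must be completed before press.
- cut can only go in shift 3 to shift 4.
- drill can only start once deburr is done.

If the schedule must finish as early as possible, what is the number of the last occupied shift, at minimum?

The precedence chain requires at least 3 distinct shifts.
With at most 1 per shift and 7 operations, at least 7 shifts are needed.
Propagating the time windows through the other constraints, drill can't land before shift 4, so the schedule must run through at least shift 4.
7 works (last occupied shift: shift 7): for example cut -> shift 3, press -> shift 2, tap -> shift 5, bend -> shift 6, mill -> shift 7, drill -> shift 4, deburr -> shift 1.

7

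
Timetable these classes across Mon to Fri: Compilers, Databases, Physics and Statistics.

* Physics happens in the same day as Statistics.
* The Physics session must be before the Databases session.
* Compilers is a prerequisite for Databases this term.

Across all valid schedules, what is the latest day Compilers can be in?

Thu

Downstream work caps Compilers at Thu.
Compilers at Thu is achievable: Physics in Mon; Databases in Fri; Compilers in Thu; Statistics in Mon.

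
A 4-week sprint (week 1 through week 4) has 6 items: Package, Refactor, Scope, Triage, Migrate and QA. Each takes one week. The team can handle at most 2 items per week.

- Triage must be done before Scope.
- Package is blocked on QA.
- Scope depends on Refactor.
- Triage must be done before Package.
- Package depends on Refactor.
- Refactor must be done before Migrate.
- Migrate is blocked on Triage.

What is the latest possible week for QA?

week 3

Downstream work caps QA at week 3.
QA at week 3 is achievable: Triage=week 1, Package=week 4, QA=week 3, Migrate=week 2, Refactor=week 1, Scope=week 2.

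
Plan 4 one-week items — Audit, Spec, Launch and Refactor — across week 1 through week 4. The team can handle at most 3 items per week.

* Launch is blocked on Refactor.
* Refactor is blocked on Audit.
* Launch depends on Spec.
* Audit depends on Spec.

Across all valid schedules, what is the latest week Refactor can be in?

Precedence pushes Refactor to at least week 3; downstream work caps Refactor at week 3.
Refactor at week 3 is achievable: Launch=week 4; Audit=week 2; Refactor=week 3; Spec=week 1.

week 3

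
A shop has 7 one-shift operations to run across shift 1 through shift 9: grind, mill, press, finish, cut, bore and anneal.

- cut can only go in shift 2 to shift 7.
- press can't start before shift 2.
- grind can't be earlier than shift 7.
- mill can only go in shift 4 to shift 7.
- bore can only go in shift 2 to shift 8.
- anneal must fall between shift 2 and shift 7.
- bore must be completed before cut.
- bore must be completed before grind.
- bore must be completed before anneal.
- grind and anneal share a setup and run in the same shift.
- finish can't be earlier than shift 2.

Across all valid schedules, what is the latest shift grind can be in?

Grind is available from shift 7; grind must be in the same shift as anneal, which can't be after shift 7, so grind is at most shift 7.
grind at shift 7 is achievable: grind -> shift 7; finish -> shift 2; cut -> shift 3; anneal -> shift 7; bore -> shift 2; mill -> shift 4; press -> shift 2.

shift 7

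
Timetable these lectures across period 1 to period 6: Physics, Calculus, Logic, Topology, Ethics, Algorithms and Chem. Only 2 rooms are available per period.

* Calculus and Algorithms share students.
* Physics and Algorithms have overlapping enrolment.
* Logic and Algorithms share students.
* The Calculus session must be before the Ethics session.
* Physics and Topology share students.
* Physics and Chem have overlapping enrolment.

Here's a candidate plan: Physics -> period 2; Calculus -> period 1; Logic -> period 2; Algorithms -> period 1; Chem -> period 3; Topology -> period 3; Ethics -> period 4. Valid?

The Calculus session must be before the Ethics session — holds.
Calculus and Algorithms share students — violated.
Only 2 rooms are available per period — holds.
Physics and Topology share students — holds.
Physics and Chem have overlapping enrolment — holds.
Physics and Algorithms have overlapping enrolment — holds.
Logic and Algorithms share students — holds.

No. Calculus and Algorithms share students is not satisfied.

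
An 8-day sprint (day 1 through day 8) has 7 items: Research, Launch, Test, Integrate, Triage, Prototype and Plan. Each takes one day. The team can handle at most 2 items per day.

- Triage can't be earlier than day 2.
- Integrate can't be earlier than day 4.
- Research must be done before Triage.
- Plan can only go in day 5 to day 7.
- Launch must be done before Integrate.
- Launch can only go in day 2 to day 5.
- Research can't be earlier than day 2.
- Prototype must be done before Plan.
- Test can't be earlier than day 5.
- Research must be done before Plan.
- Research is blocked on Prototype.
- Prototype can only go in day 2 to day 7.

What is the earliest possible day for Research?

Research is available from day 2; precedence pushes Research to at least day 3; downstream work caps Research at day 6.
Research at day 3 is achievable: Plan=day 5; Integrate=day 4; Research=day 3; Test=day 5; Triage=day 4; Prototype=day 2; Launch=day 2.

day 3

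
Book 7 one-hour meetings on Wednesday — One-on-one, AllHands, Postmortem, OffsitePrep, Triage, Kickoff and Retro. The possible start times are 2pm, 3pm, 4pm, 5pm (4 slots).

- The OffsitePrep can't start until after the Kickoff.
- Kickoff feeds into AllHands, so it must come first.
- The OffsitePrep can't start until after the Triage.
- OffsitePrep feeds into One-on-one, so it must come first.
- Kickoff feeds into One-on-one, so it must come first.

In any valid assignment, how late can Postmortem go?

Postmortem at 5pm is achievable: Triage -> 2pm; Postmortem -> 5pm; One-on-one -> 4pm; OffsitePrep -> 3pm; AllHands -> 3pm; Retro -> 2pm; Kickoff -> 2pm.

5pm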